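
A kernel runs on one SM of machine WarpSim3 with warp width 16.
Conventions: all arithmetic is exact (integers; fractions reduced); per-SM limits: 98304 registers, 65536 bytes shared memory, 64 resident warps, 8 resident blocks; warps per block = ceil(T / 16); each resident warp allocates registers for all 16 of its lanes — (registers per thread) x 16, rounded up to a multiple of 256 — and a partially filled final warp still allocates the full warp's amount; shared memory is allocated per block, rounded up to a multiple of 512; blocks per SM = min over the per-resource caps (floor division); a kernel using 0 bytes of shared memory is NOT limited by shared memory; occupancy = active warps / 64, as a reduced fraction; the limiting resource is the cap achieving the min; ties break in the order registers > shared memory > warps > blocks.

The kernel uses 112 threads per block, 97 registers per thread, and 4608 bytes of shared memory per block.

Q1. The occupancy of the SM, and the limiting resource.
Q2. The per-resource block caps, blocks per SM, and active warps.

Answer: occupancy 49/64, limited by registers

registers: 7 blocks
shared memory: 14 blocks
warps: 9 blocks
blocks: 8 blocks

Answer: 7 blocks, 49 active warps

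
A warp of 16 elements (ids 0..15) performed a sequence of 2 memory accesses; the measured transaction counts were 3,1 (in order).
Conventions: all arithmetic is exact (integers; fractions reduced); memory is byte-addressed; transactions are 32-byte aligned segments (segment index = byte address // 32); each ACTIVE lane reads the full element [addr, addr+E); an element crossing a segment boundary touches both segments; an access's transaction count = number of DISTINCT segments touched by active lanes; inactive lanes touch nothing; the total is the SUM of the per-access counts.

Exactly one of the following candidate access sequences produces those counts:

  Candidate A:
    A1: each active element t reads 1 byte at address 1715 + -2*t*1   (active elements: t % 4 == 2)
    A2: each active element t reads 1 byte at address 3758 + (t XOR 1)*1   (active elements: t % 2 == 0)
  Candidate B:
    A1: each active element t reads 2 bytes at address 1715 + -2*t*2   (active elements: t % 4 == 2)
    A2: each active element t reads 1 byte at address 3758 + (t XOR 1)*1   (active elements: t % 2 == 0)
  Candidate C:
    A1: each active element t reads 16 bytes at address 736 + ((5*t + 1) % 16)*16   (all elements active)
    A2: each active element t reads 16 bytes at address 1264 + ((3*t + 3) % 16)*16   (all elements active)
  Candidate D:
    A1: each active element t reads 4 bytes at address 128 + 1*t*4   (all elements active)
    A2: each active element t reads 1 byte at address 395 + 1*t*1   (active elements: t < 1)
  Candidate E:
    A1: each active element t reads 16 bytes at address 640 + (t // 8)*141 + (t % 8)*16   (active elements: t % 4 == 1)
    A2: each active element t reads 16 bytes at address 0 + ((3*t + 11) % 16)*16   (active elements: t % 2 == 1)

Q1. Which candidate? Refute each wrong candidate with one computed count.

A: A1 gives 2 transactions, not 3
C: A1 gives 8 transactions, not 3
D: A1 gives 2 transactions, not 3
E: A1 gives 6 transactions, not 3
B: all counts match (3,1)

Answer: B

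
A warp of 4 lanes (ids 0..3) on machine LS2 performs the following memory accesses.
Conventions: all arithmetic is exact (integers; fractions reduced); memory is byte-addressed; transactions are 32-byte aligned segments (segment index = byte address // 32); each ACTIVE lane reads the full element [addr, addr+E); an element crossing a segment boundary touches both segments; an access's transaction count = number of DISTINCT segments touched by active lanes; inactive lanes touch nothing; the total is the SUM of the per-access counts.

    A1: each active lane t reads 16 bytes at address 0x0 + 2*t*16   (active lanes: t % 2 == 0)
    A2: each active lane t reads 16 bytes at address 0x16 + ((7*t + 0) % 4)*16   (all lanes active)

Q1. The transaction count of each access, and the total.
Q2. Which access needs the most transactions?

A1: 2 transactions
A2: 3 transactions

Answer: 2,3; total 5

Answer: A2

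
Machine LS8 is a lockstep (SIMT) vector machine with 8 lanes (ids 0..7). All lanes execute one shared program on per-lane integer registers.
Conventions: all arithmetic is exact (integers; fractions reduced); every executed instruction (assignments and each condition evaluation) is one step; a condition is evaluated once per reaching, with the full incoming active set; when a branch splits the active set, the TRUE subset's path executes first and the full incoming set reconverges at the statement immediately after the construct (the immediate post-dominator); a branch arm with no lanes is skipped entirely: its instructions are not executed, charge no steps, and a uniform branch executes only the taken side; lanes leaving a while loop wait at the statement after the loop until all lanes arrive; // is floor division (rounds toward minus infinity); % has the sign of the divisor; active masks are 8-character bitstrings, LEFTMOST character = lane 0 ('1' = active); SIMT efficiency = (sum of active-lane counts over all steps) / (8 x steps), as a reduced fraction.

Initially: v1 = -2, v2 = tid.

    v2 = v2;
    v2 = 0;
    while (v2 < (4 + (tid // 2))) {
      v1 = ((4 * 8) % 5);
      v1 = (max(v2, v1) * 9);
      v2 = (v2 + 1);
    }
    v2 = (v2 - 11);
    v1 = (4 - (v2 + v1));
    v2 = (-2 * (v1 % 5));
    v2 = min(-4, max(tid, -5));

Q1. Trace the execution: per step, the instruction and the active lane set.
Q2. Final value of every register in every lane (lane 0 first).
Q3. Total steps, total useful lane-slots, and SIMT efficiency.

step 0: v2 <- v2                     11111111
step 1: v2 <- 0                      11111111
step 2: eval (v2 < (4 + (tid // 2))) 11111111
step 3: v1 <- ((4 * 8) % 5)          11111111
step 4: v1 <- (max(v2, v1) * 9)      11111111
step 5: v2 <- (v2 + 1)               11111111
step 6: eval (v2 < (4 + (tid // 2))) 11111111
step 7: v1 <- ((4 * 8) % 5)          11111111
step 8: v1 <- (max(v2, v1) * 9)      11111111
step 9: v2 <- (v2 + 1)               11111111
step 10: eval (v2 < (4 + (tid // 2))) 11111111
step 11: v1 <- ((4 * 8) % 5)          11111111
step 12: v1 <- (max(v2, v1) * 9)      11111111
step 13: v2 <- (v2 + 1)               11111111
step 14: eval (v2 < (4 + (tid // 2))) 11111111
step 15: v1 <- ((4 * 8) % 5)          11111111
step 16: v1 <- (max(v2, v1) * 9)      11111111
step 17: v2 <- (v2 + 1)               11111111
step 18: eval (v2 < (4 + (tid // 2))) 11111111
step 19: v1 <- ((4 * 8) % 5)          00111111
step 20: v1 <- (max(v2, v1) * 9)      00111111
step 21: v2 <- (v2 + 1)               00111111
step 22: eval (v2 < (4 + (tid // 2))) 00111111
step 23: v1 <- ((4 * 8) % 5)          00001111
step 24: v1 <- (max(v2, v1) * 9)      00001111
step 25: v2 <- (v2 + 1)               00001111
step 26: eval (v2 < (4 + (tid // 2))) 00001111
step 27: v1 <- ((4 * 8) % 5)          00000011
step 28: v1 <- (max(v2, v1) * 9)      00000011
step 29: v2 <- (v2 + 1)               00000011
step 30: eval (v2 < (4 + (tid // 2))) 00000011
step 31: v2 <- (v2 - 11)              11111111
step 32: v1 <- (4 - (v2 + v1))        11111111
step 33: v2 <- (-2 * (v1 % 5))        11111111
step 34: v2 <- min(-4, max(tid, -5))  11111111

Answer: 35 steps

v1: -16,-16,-26,-26,-36,-36,-46,-46
v2: -4,-4,-4,-4,-4,-4,-4,-4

steps = 35; useful = 232; efficiency = 232/280 = 29/35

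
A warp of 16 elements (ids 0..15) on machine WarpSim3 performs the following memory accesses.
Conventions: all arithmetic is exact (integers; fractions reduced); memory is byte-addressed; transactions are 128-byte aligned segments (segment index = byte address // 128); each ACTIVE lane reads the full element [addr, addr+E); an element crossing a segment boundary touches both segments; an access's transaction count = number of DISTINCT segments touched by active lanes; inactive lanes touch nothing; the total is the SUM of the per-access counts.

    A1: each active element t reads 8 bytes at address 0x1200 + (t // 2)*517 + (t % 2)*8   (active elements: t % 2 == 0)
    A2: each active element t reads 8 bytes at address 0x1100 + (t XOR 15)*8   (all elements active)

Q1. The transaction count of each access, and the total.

A1: 8 transactions
A2: 1 transaction

Answer: 8,1; total 9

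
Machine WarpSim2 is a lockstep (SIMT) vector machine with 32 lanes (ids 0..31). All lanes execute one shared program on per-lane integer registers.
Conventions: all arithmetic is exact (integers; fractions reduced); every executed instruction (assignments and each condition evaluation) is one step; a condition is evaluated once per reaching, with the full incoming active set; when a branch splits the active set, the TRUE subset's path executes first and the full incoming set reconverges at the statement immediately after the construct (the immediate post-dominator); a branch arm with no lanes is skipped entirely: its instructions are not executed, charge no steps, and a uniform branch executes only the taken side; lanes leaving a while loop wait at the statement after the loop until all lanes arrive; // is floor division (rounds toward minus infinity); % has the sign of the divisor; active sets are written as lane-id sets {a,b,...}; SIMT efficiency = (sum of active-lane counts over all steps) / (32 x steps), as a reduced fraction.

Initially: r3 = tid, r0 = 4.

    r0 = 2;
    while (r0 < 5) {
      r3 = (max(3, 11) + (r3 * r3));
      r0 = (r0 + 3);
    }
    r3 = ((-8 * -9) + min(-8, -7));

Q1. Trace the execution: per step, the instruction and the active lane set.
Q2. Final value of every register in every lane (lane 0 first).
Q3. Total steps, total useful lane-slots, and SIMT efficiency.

step 0: r0 <- 2                      {0,1,2,3,4,5,6,7,8,9,10,11,12,13,14,15,16,17,18,19,20,21,22,23,24,25,26,27,28,29,30,31}
step 1: eval (r0 < 5)                {0,1,2,3,4,5,6,7,8,9,10,11,12,13,14,15,16,17,18,19,20,21,22,23,24,25,26,27,28,29,30,31}
step 2: r3 <- (max(3, 11) + (r3 * r3)) {0,1,2,3,4,5,6,7,8,9,10,11,12,13,14,15,16,17,18,19,20,21,22,23,24,25,26,27,28,29,30,31}
step 3: r0 <- (r0 + 3)               {0,1,2,3,4,5,6,7,8,9,10,11,12,13,14,15,16,17,18,19,20,21,22,23,24,25,26,27,28,29,30,31}
step 4: eval (r0 < 5)                {0,1,2,3,4,5,6,7,8,9,10,11,12,13,14,15,16,17,18,19,20,21,22,23,24,25,26,27,28,29,30,31}
step 5: r3 <- ((-8 * -9) + min(-8, -7)) {0,1,2,3,4,5,6,7,8,9,10,11,12,13,14,15,16,17,18,19,20,21,22,23,24,25,26,27,28,29,30,31}

Answer: 6 steps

r3: 64,64,64,64,64,64,64,64,64,64,64,64,64,64,64,64,64,64,64,64,64,64,64,64,64,64,64,64,64,64,64,64
r0: 5,5,5,5,5,5,5,5,5,5,5,5,5,5,5,5,5,5,5,5,5,5,5,5,5,5,5,5,5,5,5,5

steps = 6; useful = 192; efficiency = 192/192 = 1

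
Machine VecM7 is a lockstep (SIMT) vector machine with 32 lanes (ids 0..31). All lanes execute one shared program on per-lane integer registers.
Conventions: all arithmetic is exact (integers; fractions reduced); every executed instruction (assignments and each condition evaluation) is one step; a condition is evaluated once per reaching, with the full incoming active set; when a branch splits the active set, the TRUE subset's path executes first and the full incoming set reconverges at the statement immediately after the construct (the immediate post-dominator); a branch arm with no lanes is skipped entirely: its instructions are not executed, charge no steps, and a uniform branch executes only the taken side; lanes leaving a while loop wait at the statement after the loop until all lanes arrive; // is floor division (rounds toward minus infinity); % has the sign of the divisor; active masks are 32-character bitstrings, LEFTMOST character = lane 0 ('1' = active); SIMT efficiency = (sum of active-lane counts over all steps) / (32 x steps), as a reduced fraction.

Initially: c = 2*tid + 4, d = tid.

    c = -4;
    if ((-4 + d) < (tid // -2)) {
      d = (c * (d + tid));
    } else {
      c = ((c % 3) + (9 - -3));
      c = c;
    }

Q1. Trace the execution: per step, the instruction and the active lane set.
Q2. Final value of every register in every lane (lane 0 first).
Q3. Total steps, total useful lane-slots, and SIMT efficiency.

step 0: c <- -4                      11111111111111111111111111111111
step 1: eval ((-4 + d) < (tid // -2)) 11111111111111111111111111111111
step 2: d <- (c * (d + tid))         11100000000000000000000000000000
step 3: c <- ((c % 3) + (9 - -3))    00011111111111111111111111111111
step 4: c <- c                       00011111111111111111111111111111

Answer: 5 steps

c: -4,-4,-4,14,14,14,14,14,14,14,14,14,14,14,14,14,14,14,14,14,14,14,14,14,14,14,14,14,14,14,14,14
d: 0,-8,-16,3,4,5,6,7,8,9,10,11,12,13,14,15,16,17,18,19,20,21,22,23,24,25,26,27,28,29,30,31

steps = 5; useful = 125; efficiency = 125/160 = 25/32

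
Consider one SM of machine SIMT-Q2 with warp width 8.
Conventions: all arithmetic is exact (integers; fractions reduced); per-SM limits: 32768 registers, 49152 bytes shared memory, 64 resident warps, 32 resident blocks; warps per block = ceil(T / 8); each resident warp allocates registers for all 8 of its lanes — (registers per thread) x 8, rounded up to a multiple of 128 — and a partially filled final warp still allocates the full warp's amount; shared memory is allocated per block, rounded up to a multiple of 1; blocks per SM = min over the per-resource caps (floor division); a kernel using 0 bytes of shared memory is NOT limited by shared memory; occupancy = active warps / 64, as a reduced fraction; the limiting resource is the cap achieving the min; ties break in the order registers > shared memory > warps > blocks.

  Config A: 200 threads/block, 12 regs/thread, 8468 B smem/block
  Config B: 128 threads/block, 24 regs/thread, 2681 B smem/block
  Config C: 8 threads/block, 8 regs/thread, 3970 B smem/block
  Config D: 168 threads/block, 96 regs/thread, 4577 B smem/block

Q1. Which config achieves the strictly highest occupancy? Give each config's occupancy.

occupancies: A 25/32, B 1, C 3/16, D 21/32

Answer: B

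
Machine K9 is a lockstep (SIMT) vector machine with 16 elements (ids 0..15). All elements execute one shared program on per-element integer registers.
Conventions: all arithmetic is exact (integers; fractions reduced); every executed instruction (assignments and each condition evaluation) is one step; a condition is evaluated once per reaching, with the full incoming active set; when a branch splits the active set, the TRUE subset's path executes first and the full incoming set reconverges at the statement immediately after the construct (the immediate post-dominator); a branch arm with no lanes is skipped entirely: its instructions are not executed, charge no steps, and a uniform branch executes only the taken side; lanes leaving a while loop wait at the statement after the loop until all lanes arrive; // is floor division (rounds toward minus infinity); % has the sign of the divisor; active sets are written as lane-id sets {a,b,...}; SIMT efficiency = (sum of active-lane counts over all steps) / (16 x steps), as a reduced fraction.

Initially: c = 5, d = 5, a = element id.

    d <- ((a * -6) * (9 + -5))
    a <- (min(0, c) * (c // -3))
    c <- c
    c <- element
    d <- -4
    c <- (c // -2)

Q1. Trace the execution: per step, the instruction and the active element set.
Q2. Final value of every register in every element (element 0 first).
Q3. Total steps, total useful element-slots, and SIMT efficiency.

step 0: d <- ((a * -6) * (9 + -5))   {0,1,2,3,4,5,6,7,8,9,10,11,12,13,14,15}
step 1: a <- (min(0, c) * (c // -3)) {0,1,2,3,4,5,6,7,8,9,10,11,12,13,14,15}
step 2: c <- c                       {0,1,2,3,4,5,6,7,8,9,10,11,12,13,14,15}
step 3: c <- element                 {0,1,2,3,4,5,6,7,8,9,10,11,12,13,14,15}
step 4: d <- -4                      {0,1,2,3,4,5,6,7,8,9,10,11,12,13,14,15}
step 5: c <- (c // -2)               {0,1,2,3,4,5,6,7,8,9,10,11,12,13,14,15}

Answer: 6 steps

c: 0,-1,-1,-2,-2,-3,-3,-4,-4,-5,-5,-6,-6,-7,-7,-8
d: -4,-4,-4,-4,-4,-4,-4,-4,-4,-4,-4,-4,-4,-4,-4,-4
a: 0,0,0,0,0,0,0,0,0,0,0,0,0,0,0,0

steps = 6; useful = 96; efficiency = 96/96 = 1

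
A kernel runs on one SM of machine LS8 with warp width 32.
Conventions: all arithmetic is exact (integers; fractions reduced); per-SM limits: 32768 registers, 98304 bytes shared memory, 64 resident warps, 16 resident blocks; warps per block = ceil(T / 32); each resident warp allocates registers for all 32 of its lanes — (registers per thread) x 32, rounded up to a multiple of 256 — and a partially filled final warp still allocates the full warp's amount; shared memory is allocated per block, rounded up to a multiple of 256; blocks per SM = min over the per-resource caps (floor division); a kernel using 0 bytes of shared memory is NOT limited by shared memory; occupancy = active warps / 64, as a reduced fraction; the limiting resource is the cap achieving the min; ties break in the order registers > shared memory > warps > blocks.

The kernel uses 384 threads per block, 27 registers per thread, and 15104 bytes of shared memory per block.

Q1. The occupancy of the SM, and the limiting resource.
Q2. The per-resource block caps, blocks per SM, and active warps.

Answer: occupancy 3/8, limited by registers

registers: 2 blocks
shared memory: 6 blocks
warps: 5 blocks
blocks: 16 blocks

Answer: 2 blocks, 24 active warps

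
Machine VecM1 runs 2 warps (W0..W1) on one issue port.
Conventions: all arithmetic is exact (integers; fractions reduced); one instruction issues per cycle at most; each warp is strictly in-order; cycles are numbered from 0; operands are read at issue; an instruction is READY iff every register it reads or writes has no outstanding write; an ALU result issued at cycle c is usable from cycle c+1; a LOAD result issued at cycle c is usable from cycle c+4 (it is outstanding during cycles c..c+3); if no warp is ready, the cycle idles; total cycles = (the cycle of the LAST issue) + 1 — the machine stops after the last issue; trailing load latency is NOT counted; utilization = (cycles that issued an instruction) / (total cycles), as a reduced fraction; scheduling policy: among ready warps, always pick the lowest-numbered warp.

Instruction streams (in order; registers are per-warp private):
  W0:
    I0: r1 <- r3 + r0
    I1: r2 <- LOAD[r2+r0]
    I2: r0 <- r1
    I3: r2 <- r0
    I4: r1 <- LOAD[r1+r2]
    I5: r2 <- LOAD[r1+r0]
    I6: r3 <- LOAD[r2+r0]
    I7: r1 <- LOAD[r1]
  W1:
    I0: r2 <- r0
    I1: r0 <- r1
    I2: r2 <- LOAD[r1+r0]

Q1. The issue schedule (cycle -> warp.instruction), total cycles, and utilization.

cycle 0: W0.I0
cycle 1: W0.I1
cycle 2: W0.I2
cycle 3: W1.I0
cycle 4: W1.I1
cycle 5: W0.I3
cycle 6: W0.I4
cycle 7: W1.I2
cycle 8: idle
cycle 9: idle
cycle 10: W0.I5
cycle 11: idle
cycle 12: idle
cycle 13: idle
cycle 14: W0.I6
cycle 15: W0.I7

Answer: 16 cycles, utilization 11/16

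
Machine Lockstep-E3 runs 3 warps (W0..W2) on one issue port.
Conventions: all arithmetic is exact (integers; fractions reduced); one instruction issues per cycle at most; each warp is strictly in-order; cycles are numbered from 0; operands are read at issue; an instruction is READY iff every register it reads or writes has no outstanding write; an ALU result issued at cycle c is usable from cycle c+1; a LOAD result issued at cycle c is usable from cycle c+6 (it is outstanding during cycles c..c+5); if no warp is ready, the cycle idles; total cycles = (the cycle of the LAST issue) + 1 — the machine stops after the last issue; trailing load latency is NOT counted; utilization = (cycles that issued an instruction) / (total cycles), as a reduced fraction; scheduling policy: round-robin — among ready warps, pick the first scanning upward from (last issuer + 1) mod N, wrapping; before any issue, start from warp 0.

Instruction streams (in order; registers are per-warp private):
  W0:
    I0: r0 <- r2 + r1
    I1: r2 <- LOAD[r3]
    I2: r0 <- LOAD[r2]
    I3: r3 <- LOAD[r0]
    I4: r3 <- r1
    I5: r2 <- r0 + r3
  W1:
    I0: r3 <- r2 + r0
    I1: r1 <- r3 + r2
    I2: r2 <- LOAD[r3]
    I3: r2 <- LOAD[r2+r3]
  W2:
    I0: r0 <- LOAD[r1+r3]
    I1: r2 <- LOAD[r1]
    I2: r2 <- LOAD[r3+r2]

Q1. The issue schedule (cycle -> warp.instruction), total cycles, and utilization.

cycle 0: W0.I0
cycle 1: W1.I0
cycle 2: W2.I0
cycle 3: W0.I1
cycle 4: W1.I1
cycle 5: W2.I1
cycle 6: W1.I2
cycle 7: idle
cycle 8: idle
cycle 9: W0.I2
cycle 10: idle
cycle 11: W2.I2
cycle 12: W1.I3
cycle 13: idle
cycle 14: idle
cycle 15: W0.I3
cycle 16: idle
cycle 17: idle
cycle 18: idle
cycle 19: idle
cycle 20: idle
cycle 21: W0.I4
cycle 22: W0.I5

Answer: 23 cycles, utilization 13/23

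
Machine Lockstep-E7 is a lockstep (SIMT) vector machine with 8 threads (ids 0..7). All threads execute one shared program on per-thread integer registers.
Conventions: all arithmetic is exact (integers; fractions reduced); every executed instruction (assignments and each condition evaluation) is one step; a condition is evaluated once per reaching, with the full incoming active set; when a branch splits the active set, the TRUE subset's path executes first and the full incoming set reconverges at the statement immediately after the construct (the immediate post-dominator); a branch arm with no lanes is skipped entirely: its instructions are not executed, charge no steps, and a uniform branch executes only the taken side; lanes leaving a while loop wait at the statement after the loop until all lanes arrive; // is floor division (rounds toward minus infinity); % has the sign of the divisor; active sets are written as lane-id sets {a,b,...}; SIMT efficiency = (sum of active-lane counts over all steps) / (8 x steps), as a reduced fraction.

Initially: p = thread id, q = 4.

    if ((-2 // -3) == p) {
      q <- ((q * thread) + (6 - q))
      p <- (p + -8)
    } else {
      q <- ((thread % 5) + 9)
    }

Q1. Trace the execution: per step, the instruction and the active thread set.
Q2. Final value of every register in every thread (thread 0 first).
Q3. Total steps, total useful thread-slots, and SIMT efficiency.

step 0: eval ((-2 // -3) == p)       {0,1,2,3,4,5,6,7}
step 1: q <- ((q * thread) + (6 - q)) {0}
step 2: p <- (p + -8)                {0}
step 3: q <- ((thread % 5) + 9)      {1,2,3,4,5,6,7}

Answer: 4 steps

p: -8,1,2,3,4,5,6,7
q: 2,10,11,12,13,9,10,11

steps = 4; useful = 17; efficiency = 17/32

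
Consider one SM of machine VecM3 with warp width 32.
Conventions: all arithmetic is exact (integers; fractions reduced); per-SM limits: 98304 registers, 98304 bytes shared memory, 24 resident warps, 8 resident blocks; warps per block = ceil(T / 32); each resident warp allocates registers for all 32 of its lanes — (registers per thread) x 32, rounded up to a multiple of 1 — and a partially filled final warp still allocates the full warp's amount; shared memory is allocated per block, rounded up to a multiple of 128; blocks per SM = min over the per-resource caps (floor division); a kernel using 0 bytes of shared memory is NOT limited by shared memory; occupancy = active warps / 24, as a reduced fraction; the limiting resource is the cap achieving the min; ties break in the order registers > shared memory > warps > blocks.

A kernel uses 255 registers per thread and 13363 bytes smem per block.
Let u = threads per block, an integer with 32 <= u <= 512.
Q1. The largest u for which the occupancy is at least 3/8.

Answer: u = 384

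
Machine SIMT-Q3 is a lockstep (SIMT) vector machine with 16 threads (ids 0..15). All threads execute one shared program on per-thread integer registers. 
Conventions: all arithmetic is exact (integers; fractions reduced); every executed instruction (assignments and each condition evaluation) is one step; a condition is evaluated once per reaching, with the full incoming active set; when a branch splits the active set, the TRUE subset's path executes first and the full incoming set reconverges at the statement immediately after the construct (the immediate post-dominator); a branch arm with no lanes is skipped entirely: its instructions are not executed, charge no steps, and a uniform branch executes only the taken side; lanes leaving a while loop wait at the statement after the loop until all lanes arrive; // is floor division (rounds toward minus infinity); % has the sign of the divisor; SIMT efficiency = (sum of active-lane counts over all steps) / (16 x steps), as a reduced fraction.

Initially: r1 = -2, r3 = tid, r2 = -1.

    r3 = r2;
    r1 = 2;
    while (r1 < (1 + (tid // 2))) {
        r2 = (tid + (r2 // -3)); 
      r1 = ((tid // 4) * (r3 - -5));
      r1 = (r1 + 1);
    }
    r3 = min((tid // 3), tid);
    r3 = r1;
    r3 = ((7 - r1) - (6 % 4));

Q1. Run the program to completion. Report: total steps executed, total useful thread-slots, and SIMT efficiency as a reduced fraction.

Answer: 10 steps, 144 useful, 9/10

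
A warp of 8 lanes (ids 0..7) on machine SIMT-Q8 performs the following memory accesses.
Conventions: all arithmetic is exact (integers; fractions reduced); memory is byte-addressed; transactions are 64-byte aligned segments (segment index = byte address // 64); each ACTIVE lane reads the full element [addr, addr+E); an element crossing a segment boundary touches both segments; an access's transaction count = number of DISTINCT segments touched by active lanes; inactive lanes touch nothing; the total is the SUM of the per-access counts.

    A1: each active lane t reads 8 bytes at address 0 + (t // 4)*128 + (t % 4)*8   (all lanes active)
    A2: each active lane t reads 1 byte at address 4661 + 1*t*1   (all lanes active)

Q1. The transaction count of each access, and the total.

A1: 2 transactions
A2: 1 transaction

Answer: 2,1; total 3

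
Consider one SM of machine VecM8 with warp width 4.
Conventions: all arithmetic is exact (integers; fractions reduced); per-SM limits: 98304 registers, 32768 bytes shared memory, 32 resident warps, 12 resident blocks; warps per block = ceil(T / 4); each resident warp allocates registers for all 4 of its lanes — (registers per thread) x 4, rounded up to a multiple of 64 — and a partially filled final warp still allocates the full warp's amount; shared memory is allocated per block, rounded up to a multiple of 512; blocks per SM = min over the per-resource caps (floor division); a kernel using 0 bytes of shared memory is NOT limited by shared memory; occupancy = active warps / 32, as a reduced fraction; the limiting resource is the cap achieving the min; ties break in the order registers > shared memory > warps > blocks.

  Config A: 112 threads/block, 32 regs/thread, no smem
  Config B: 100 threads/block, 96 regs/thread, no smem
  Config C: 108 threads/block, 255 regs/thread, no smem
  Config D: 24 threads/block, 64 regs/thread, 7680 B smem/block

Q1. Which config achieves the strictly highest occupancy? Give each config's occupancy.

occupancies: A 7/8, B 25/32, C 27/32, D 3/4

Answer: A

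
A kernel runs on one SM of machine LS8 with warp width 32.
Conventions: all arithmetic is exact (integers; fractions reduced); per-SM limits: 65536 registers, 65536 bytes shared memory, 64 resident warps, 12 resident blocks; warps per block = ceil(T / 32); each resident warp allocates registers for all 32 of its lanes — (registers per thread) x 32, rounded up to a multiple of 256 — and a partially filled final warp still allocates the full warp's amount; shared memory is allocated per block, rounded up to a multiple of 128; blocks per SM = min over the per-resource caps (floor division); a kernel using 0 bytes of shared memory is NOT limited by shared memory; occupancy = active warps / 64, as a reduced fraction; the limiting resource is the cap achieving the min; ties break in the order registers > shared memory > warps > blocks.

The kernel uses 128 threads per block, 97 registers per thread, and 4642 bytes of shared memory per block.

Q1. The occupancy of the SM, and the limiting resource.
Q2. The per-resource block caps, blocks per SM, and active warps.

Answer: occupancy 1/4, limited by registers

registers: 4 blocks
shared memory: 13 blocks
warps: 16 blocks
blocks: 12 blocks

Answer: 4 blocks, 16 active warps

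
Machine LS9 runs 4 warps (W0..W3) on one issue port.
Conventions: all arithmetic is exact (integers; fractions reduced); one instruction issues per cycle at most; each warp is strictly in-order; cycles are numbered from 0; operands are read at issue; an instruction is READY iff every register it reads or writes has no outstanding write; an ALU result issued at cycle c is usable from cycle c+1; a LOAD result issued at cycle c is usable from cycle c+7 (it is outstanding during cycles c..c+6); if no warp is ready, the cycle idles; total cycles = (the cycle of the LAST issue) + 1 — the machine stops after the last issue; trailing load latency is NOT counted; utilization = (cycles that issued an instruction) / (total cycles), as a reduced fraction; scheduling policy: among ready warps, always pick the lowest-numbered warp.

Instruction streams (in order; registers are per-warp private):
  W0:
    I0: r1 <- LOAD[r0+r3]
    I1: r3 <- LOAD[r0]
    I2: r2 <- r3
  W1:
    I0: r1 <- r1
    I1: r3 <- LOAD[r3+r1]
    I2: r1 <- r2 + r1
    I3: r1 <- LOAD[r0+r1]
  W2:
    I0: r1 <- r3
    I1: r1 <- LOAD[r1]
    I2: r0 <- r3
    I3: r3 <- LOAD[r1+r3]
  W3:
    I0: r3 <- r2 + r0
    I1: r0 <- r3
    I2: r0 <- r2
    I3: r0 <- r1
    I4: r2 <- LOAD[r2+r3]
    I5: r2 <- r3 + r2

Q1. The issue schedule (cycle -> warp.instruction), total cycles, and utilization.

cycle 0: W0.I0
cycle 1: W0.I1
cycle 2: W1.I0
cycle 3: W1.I1
cycle 4: W1.I2
cycle 5: W1.I3
cycle 6: W2.I0
cycle 7: W2.I1
cycle 8: W0.I2
cycle 9: W2.I2
cycle 10: W3.I0
cycle 11: W3.I1
cycle 12: W3.I2
cycle 13: W3.I3
cycle 14: W2.I3
cycle 15: W3.I4
cycle 16: idle
cycle 17: idle
cycle 18: idle
cycle 19: idle
cycle 20: idle
cycle 21: idle
cycle 22: W3.I5

Answer: 23 cycles, utilization 17/23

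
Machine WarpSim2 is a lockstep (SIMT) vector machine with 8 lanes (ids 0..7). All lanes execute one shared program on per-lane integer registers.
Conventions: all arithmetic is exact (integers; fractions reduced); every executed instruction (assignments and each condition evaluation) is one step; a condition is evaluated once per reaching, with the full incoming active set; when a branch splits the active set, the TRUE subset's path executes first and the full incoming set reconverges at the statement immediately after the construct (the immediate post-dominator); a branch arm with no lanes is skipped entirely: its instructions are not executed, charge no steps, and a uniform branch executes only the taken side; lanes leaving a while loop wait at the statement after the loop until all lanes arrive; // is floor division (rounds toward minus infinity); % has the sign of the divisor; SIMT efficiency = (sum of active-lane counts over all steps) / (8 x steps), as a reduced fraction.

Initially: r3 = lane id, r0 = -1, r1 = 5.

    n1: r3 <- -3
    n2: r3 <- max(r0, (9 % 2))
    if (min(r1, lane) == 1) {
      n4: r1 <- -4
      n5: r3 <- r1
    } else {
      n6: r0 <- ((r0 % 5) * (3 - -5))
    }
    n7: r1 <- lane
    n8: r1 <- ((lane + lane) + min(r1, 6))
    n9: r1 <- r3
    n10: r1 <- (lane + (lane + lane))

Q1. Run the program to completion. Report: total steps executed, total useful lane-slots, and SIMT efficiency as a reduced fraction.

Answer: 10 steps, 65 useful, 13/16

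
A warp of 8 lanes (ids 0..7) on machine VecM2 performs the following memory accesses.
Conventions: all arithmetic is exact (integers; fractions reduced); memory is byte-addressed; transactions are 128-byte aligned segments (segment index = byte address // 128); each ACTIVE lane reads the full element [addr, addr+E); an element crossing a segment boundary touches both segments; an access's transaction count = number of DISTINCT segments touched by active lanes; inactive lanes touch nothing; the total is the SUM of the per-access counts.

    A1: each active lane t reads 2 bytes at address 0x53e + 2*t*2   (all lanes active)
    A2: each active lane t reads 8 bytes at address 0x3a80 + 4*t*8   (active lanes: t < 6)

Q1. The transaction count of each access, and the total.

A1: 1 transaction
A2: 2 transactions

Answer: 1,2; total 3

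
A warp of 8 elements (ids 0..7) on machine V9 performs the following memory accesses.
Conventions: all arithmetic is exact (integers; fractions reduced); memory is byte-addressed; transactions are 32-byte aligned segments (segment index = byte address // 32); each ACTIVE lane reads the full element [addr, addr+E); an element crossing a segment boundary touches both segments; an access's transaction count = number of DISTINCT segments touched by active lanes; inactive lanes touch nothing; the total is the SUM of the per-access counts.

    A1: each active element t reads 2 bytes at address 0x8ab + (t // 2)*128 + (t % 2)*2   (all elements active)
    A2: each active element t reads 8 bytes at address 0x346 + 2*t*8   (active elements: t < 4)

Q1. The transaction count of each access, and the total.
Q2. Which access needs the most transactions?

A1: 4 transactions
A2: 2 transactions

Answer: 4,2; total 6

Answer: A1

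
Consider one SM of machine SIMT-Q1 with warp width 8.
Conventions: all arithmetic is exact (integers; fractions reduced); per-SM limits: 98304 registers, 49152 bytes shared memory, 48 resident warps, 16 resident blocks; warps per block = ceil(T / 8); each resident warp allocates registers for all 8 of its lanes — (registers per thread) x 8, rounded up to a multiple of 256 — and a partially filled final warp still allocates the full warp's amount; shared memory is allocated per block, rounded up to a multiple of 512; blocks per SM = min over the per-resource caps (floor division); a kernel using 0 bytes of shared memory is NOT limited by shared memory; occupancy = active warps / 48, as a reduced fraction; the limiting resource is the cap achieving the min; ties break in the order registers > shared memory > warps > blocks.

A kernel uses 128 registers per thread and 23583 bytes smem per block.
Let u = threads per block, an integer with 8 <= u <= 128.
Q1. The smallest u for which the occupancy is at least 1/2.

Answer: u = 89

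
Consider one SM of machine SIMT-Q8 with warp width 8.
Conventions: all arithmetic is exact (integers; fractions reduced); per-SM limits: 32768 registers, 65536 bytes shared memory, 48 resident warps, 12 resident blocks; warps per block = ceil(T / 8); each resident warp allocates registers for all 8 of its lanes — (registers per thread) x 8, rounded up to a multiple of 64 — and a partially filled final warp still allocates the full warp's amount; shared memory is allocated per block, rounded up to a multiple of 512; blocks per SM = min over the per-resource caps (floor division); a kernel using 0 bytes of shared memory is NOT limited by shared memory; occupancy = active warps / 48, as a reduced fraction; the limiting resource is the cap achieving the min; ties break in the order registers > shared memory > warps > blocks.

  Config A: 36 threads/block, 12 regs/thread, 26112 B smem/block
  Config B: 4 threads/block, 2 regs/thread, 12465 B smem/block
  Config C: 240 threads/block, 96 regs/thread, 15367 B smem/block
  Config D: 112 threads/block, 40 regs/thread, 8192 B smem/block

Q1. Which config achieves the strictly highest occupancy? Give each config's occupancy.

occupancies: A 5/24, B 5/48, C 5/8, D 7/8

Answer: D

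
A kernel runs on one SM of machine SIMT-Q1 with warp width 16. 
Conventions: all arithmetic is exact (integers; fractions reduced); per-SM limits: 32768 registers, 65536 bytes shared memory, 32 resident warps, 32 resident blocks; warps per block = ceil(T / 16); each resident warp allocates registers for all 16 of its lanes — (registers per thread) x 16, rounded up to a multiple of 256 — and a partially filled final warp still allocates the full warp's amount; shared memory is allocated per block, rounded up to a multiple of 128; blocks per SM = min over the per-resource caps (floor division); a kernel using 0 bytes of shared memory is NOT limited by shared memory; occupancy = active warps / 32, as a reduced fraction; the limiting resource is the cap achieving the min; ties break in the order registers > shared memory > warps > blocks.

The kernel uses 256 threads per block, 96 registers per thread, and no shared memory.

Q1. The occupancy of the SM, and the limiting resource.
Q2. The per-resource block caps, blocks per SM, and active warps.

Answer: occupancy 1/2, limited by registers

registers: 1 block
shared memory: no limit (kernel uses none)
warps: 2 blocks
blocks: 32 blocks

Answer: 1 block, 16 active warps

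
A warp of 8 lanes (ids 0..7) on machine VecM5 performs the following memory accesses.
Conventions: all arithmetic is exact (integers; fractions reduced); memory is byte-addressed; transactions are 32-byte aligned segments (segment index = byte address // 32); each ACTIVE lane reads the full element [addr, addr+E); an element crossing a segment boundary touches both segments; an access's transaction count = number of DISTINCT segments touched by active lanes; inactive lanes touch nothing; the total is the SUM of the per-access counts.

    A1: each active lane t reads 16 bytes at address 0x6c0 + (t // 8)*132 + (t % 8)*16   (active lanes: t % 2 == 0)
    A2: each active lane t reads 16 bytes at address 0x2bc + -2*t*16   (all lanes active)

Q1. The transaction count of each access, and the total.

A1: 4 transactions
A2: 9 transactions

Answer: 4,9; total 13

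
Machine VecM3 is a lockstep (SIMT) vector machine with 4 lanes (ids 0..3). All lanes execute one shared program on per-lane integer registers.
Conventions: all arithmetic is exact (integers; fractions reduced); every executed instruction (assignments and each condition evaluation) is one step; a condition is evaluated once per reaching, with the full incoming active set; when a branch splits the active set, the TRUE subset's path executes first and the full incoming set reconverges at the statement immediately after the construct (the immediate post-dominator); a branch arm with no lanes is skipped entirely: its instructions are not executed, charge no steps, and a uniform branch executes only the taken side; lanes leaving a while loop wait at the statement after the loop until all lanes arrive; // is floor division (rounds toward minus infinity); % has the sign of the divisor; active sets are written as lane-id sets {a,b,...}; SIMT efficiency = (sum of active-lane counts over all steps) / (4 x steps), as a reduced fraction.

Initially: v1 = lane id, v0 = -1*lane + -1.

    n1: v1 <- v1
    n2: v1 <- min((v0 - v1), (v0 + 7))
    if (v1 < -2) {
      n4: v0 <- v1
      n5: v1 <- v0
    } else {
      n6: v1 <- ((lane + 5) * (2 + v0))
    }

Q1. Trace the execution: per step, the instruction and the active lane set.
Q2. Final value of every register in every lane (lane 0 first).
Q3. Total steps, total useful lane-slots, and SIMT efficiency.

step 0: v1 <- v1                     {0,1,2,3}
step 1: v1 <- min((v0 - v1), (v0 + 7)) {0,1,2,3}
step 2: eval (v1 < -2)               {0,1,2,3}
step 3: v0 <- v1                     {1,2,3}
step 4: v1 <- v0                     {1,2,3}
step 5: v1 <- ((lane + 5) * (2 + v0)) {0}

Answer: 6 steps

v1: 5,-3,-5,-7
v0: -1,-3,-5,-7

steps = 6; useful = 19; efficiency = 19/24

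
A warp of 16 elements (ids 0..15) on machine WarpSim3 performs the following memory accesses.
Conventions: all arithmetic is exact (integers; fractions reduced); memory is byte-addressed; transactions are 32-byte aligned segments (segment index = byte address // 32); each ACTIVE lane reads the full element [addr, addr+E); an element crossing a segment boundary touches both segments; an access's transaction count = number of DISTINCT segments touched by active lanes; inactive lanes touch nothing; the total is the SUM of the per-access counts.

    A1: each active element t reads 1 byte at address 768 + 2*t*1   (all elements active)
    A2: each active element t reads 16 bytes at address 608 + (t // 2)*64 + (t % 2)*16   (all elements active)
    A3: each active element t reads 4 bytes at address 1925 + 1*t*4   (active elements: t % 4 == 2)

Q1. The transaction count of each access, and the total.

A1: 1 transaction
A2: 8 transactions
A3: 3 transactions

Answer: 1,8,3; total 12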